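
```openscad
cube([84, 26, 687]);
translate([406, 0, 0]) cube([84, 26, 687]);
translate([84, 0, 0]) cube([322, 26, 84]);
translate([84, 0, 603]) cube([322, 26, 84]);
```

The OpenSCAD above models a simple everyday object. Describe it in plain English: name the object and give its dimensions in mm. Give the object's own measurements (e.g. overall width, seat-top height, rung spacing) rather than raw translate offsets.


A rectangular picture frame lying in the x–z plane (depth along y). The opening is 322 mm wide (x) by 519 mm tall (z), surrounded by a border 84 mm wide on all four sides. The frame is 26 mm deep and is made of two full-height vertical stiles with two horizontal rails fitted between them.


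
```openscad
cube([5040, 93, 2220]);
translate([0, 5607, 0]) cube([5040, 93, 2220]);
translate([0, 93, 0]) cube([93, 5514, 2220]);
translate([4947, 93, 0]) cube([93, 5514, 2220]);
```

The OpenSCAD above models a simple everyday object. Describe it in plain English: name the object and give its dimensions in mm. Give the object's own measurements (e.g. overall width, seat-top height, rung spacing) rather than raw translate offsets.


The wall frame of a small rectangular building: four walls, each 2220 mm tall and 93 mm thick, enclosing a footprint 5040 mm (x) by 5700 mm (y) outside-to-outside, with no floor or roof. The front and back walls (the −y and +y sides) span the full width; the two side walls fit between them.


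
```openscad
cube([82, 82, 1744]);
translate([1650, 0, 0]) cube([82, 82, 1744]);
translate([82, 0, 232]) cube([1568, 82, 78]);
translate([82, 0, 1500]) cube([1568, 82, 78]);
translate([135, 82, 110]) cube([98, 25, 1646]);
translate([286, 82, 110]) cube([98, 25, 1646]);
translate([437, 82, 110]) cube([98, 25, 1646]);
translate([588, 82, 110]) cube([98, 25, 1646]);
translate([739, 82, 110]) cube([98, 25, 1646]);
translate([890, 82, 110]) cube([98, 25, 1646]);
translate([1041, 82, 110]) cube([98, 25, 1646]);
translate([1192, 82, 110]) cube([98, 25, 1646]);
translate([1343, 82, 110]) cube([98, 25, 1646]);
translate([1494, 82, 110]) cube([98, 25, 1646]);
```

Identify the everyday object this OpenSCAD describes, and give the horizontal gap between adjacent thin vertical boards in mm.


A fence section. The picket gap is 53 mm.

Two posts, two rails, 10 pickets — a fence section. Span 1568 mm holds 10 pickets of 98 mm with 11 equal gaps: ⌊(1568 − 10·98) / 11⌋ = 53 mm.


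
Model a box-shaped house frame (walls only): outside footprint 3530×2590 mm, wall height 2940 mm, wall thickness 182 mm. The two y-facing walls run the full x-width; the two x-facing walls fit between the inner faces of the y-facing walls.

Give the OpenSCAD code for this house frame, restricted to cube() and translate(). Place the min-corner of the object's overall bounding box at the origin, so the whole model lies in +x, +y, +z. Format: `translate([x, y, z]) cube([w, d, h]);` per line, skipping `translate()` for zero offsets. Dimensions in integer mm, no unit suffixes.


cube([3530, 182, 2940]);
translate([0, 2408, 0]) cube([3530, 182, 2940]);
translate([0, 182, 0]) cube([182, 2226, 2940]);
translate([3348, 182, 0]) cube([182, 2226, 2940]);


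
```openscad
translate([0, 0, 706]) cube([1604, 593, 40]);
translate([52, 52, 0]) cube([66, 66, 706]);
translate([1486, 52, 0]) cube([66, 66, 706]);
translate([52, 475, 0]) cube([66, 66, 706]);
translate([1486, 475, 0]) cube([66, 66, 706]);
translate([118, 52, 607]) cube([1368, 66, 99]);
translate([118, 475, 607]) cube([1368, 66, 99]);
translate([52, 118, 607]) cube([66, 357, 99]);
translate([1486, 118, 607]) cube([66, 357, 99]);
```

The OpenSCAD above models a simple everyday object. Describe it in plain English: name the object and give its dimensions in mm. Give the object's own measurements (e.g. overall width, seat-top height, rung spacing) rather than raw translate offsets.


A rectangular dining table. The top is 1604×593×40 mm with its upper surface at z = 746 mm. It stands on four 66×66 mm square legs, each inset 52 mm from the nearest pair of top edges, running from the floor to the underside of the top. Four apron rails, 66 mm thick and 99 mm tall, run between adjacent legs with their top edges flush with the underside of the top and their outer faces flush with the legs' outer faces.


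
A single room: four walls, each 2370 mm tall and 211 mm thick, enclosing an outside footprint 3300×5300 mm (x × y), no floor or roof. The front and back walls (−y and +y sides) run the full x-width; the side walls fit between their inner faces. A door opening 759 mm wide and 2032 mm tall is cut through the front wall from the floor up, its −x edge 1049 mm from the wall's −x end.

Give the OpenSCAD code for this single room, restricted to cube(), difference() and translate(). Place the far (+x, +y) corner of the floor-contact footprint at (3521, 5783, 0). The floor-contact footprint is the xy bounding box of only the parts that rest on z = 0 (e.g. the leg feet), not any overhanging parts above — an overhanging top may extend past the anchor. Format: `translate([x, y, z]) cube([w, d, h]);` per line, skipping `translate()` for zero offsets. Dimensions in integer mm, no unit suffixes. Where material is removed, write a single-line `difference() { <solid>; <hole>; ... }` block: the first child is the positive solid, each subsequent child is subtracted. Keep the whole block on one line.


difference() { translate([221, 483, 0]) cube([3300, 211, 2370]); translate([1270, 483, 0]) cube([759, 211, 2032]); }
translate([221, 5572, 0]) cube([3300, 211, 2370]);
translate([221, 694, 0]) cube([211, 4878, 2370]);
translate([3310, 694, 0]) cube([211, 4878, 2370]);


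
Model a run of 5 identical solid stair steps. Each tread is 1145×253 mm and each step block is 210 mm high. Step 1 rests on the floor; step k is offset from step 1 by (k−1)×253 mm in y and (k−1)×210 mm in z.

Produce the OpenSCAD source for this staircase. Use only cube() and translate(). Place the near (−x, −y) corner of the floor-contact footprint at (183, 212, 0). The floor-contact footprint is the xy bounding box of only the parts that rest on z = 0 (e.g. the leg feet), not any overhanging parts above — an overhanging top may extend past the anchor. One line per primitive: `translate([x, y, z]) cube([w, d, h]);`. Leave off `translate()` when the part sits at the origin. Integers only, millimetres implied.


translate([183, 212, 0]) cube([1145, 253, 210]);
translate([183, 465, 210]) cube([1145, 253, 210]);
translate([183, 718, 420]) cube([1145, 253, 210]);
translate([183, 971, 630]) cube([1145, 253, 210]);
translate([183, 1224, 840]) cube([1145, 253, 210]);


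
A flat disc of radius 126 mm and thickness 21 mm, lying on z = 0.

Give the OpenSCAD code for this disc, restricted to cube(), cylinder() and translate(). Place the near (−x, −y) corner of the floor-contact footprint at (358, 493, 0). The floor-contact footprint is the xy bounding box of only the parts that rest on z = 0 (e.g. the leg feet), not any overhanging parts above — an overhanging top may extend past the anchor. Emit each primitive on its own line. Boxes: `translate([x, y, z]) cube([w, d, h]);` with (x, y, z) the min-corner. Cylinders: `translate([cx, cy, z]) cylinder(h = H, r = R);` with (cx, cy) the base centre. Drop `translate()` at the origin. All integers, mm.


translate([484, 619, 0]) cylinder(h = 21, r = 126);


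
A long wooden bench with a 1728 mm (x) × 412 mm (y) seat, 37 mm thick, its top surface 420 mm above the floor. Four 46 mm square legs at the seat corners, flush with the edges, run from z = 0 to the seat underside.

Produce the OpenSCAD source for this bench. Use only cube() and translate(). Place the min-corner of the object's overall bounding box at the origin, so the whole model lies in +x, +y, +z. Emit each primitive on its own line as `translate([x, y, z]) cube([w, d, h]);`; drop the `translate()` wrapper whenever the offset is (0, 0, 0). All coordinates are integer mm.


// leg_h = 420 − 37 = 383
translate([0, 0, 383]) cube([1728, 412, 37]);
cube([46, 46, 383]);
translate([0, 366, 0]) cube([46, 46, 383]);
translate([1682, 0, 0]) cube([46, 46, 383]);
translate([1682, 366, 0]) cube([46, 46, 383]);


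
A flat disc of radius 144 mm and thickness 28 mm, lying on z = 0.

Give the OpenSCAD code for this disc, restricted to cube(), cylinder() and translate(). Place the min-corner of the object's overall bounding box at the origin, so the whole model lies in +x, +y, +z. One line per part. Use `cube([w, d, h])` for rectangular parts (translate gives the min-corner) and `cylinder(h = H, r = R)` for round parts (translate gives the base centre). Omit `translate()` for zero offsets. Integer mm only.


translate([144, 144, 0]) cylinder(h = 28, r = 144);


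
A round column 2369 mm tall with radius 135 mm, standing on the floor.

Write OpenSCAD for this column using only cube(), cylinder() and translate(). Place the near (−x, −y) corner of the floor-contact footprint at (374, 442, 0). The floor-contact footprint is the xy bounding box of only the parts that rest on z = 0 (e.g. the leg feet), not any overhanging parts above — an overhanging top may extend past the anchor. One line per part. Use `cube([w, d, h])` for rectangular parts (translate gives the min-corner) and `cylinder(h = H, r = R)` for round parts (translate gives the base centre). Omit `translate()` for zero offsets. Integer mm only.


translate([509, 577, 0]) cylinder(h = 2369, r = 135);


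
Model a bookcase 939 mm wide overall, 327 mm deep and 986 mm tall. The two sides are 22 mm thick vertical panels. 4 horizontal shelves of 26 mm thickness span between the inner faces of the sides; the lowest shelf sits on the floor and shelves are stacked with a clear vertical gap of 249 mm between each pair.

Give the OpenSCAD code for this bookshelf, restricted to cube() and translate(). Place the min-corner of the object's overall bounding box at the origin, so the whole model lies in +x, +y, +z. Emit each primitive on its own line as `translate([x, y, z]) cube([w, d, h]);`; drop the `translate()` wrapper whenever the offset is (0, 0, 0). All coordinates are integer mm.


cube([22, 327, 986]);
translate([917, 0, 0]) cube([22, 327, 986]);
translate([22, 0, 0]) cube([895, 327, 26]);
translate([22, 0, 275]) cube([895, 327, 26]);
translate([22, 0, 550]) cube([895, 327, 26]);
translate([22, 0, 825]) cube([895, 327, 26]);


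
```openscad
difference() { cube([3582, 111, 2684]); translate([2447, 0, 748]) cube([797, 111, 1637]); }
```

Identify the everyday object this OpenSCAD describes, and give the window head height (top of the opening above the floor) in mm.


A wall with a window opening. The window head height is 2385 mm.

A wall with a rectangular opening subtracted — a window. Sill at z = 748, opening 1637 mm tall, so the head is at 748 + 1637 = 2385 mm.


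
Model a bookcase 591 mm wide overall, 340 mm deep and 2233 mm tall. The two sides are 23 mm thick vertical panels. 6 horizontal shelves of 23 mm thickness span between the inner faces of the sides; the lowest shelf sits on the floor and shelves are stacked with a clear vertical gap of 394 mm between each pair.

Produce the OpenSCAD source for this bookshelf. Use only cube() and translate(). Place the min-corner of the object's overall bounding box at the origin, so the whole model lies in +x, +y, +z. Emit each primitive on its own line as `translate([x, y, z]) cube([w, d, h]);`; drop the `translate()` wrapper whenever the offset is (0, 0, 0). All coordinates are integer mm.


cube([23, 340, 2233]);
translate([568, 0, 0]) cube([23, 340, 2233]);
translate([23, 0, 0]) cube([545, 340, 23]);
translate([23, 0, 417]) cube([545, 340, 23]);
translate([23, 0, 834]) cube([545, 340, 23]);
translate([23, 0, 1251]) cube([545, 340, 23]);
translate([23, 0, 1668]) cube([545, 340, 23]);
translate([23, 0, 2085]) cube([545, 340, 23]);


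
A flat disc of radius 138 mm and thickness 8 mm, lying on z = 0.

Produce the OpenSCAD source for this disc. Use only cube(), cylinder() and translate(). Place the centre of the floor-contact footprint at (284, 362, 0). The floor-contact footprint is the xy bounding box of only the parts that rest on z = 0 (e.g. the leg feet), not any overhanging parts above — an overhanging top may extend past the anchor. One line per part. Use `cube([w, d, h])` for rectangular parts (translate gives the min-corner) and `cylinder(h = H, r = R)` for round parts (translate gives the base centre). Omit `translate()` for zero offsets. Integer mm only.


translate([284, 362, 0]) cylinder(h = 8, r = 138);


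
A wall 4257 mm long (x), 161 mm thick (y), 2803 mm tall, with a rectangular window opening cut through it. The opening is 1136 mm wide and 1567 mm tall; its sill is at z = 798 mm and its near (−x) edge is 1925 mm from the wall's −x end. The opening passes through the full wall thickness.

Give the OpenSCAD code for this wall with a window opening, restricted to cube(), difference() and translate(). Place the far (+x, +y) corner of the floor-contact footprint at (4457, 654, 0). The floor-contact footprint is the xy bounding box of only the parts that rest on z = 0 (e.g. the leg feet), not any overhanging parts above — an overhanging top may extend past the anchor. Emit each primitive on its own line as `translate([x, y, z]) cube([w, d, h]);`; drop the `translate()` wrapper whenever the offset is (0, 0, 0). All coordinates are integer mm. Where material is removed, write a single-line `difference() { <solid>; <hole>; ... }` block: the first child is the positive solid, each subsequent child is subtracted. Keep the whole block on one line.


difference() { translate([200, 493, 0]) cube([4257, 161, 2803]); translate([2125, 493, 798]) cube([1136, 161, 1567]); }


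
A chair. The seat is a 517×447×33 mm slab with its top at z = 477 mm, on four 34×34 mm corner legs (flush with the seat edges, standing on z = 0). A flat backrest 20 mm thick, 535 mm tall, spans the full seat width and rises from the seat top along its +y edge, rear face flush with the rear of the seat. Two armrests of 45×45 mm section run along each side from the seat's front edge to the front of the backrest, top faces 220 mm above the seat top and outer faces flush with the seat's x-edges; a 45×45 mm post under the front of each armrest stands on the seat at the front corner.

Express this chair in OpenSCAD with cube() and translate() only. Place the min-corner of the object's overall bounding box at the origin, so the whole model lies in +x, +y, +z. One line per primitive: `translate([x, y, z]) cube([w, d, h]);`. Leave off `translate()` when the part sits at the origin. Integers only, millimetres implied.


translate([0, 0, 444]) cube([517, 447, 33]);
cube([34, 34, 444]);
translate([483, 0, 0]) cube([34, 34, 444]);
translate([0, 413, 0]) cube([34, 34, 444]);
translate([483, 413, 0]) cube([34, 34, 444]);
translate([0, 427, 477]) cube([517, 20, 535]);
translate([0, 0, 652]) cube([45, 427, 45]);
translate([472, 0, 652]) cube([45, 427, 45]);
translate([0, 0, 477]) cube([45, 45, 175]);
translate([472, 0, 477]) cube([45, 45, 175]);


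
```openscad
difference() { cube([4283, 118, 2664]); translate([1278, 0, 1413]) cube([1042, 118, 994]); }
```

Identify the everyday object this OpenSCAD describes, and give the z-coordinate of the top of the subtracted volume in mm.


A wall with a window opening. The window head height is 2407 mm.

A wall with a rectangular opening subtracted — a window. Sill at z = 1413, opening 994 mm tall, so the head is at 1413 + 994 = 2407 mm.


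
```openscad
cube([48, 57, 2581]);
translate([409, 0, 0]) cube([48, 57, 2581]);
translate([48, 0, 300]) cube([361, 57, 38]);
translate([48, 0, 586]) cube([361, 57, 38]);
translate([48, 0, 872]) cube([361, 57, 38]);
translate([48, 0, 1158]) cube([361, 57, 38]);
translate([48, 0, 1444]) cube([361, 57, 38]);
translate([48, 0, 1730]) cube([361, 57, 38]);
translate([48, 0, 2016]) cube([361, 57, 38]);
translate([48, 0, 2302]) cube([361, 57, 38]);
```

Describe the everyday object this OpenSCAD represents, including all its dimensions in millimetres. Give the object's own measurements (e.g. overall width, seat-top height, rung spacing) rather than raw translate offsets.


A straight ladder. Two 48×57 mm vertical rails, 2581 mm tall, stand 457 mm apart (outside-to-outside) with their front faces coplanar on the −y side. 8 rungs, each 57 mm deep and 38 mm tall, span between the inner faces of the rails, front faces flush with the rails. The lowest rung's underside is at z = 300 mm and rungs are spaced 286 mm apart (underside to underside).


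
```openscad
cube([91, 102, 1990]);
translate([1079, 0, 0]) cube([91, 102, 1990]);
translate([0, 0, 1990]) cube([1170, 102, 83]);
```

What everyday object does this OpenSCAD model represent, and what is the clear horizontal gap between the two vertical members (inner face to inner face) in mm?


A door frame. The clear opening width is 988 mm.

Two 1990 mm tall posts with a header on top — a door frame. The left jamb is 91 mm wide at x = 0; the right jamb starts at x = 1079. The clear opening is 1079 − 91 = 988 mm.


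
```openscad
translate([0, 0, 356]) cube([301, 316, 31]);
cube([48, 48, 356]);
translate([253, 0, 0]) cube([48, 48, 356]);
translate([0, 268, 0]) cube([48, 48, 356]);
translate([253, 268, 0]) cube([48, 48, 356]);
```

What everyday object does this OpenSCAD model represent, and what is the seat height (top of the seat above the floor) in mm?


A stool. The seat height is 387 mm.

A 301×316×31 slab at z = 356 on four corner posts — a stool. The seat top is 356 + 31 = 387 mm.


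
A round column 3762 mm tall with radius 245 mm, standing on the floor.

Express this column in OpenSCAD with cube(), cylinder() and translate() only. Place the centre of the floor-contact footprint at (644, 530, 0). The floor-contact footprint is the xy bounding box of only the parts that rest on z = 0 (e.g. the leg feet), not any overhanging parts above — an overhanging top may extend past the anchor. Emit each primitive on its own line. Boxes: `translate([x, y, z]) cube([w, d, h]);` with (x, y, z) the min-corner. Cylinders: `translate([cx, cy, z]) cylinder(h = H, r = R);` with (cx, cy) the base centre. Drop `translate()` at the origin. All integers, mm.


translate([644, 530, 0]) cylinder(h = 3762, r = 245);


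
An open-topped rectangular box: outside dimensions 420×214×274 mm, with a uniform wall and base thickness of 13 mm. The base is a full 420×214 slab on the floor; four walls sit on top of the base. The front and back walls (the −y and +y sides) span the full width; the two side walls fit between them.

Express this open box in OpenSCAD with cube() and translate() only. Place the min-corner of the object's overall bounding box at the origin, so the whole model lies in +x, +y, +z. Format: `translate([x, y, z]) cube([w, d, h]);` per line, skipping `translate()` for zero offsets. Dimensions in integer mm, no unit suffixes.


cube([420, 214, 13]);
translate([0, 0, 13]) cube([420, 13, 261]);
translate([0, 201, 13]) cube([420, 13, 261]);
translate([0, 13, 13]) cube([13, 188, 261]);
translate([407, 13, 13]) cube([13, 188, 261]);


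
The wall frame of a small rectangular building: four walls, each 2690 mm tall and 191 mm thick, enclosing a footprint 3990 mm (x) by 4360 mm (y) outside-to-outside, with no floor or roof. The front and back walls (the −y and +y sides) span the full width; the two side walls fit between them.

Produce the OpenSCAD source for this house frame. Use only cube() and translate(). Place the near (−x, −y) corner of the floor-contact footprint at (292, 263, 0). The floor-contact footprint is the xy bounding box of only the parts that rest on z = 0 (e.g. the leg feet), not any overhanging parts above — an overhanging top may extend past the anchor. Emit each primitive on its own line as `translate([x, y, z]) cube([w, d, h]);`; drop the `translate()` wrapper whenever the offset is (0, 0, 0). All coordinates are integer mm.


translate([292, 263, 0]) cube([3990, 191, 2690]);
translate([292, 4432, 0]) cube([3990, 191, 2690]);
translate([292, 454, 0]) cube([191, 3978, 2690]);
translate([4091, 454, 0]) cube([191, 3978, 2690]);


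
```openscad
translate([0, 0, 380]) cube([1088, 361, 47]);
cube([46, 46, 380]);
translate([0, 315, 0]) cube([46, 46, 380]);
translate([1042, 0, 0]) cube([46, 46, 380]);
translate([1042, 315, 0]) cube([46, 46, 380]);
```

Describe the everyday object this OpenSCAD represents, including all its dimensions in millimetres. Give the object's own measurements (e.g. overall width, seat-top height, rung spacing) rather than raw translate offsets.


A long wooden bench with a 1088 mm (x) × 361 mm (y) seat, 47 mm thick, its top surface 427 mm above the floor. Four 46 mm square legs at the seat corners, flush with the edges, run from z = 0 to the seat underside.


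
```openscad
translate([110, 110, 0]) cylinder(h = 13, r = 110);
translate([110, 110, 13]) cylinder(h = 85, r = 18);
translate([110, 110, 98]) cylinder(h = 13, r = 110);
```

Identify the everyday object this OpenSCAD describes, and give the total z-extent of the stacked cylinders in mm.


A spool. The overall height is 111 mm.

Three coaxial cylinders, large–small–large — a spool. Two 13 mm flanges and a 85 mm core give 13 + 85 + 13 = 111 mm.


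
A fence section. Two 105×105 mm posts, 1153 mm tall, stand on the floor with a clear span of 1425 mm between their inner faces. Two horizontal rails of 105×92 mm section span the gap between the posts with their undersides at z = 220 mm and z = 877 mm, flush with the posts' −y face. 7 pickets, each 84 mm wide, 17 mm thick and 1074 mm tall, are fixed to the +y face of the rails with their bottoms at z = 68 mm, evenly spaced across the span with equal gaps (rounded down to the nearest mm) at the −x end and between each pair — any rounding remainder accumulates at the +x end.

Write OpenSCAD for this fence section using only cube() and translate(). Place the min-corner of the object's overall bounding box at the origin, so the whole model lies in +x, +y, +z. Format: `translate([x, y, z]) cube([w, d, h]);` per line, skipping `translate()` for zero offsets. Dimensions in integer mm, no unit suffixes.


cube([105, 105, 1153]);
translate([1530, 0, 0]) cube([105, 105, 1153]);
translate([105, 0, 220]) cube([1425, 105, 92]);
translate([105, 0, 877]) cube([1425, 105, 92]);
translate([209, 105, 68]) cube([84, 17, 1074]);
translate([397, 105, 68]) cube([84, 17, 1074]);
translate([585, 105, 68]) cube([84, 17, 1074]);
translate([773, 105, 68]) cube([84, 17, 1074]);
translate([961, 105, 68]) cube([84, 17, 1074]);
translate([1149, 105, 68]) cube([84, 17, 1074]);
translate([1337, 105, 68]) cube([84, 17, 1074]);


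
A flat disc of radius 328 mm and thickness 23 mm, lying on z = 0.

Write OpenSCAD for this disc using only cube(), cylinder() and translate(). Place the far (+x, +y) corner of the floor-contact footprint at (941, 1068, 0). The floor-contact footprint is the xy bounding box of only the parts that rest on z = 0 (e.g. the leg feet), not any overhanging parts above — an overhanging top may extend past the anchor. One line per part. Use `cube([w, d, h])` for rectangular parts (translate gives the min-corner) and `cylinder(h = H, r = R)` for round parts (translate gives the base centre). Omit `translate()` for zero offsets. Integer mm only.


translate([613, 740, 0]) cylinder(h = 23, r = 328);


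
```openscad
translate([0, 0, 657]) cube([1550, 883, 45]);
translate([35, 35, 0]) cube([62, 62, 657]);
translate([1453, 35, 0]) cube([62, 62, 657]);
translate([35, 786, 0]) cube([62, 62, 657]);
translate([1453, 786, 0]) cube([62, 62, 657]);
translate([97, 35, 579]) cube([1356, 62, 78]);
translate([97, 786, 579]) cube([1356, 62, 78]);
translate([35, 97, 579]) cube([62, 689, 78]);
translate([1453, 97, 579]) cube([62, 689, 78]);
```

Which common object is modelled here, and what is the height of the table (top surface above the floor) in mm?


A table. The table height is 702 mm.

A 1550×883×45 slab sits at z = 657 on four 62 mm square posts — a table. The top surface is at 657 + 45 = 702 mm.


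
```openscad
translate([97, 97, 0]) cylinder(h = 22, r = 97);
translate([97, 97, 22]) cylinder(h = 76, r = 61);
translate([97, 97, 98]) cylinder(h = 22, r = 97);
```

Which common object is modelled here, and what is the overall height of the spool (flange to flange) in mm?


A spool. The overall height is 120 mm.

Three coaxial cylinders, large–small–large — a spool. Two 22 mm flanges and a 76 mm core give 22 + 76 + 22 = 120 mm.


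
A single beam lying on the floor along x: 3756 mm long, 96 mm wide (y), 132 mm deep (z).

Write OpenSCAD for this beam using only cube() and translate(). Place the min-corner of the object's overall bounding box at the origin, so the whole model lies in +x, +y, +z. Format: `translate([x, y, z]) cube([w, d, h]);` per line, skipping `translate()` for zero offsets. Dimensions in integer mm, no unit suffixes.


cube([3756, 96, 132]);


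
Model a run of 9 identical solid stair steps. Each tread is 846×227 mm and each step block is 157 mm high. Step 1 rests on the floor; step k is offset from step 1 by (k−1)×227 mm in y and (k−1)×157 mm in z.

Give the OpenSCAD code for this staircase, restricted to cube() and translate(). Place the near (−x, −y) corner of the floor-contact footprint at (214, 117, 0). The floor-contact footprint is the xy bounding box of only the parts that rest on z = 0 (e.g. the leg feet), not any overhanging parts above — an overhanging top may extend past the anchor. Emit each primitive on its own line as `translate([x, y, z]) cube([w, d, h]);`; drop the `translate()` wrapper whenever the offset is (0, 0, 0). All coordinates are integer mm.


translate([214, 117, 0]) cube([846, 227, 157]);
translate([214, 344, 157]) cube([846, 227, 157]);
translate([214, 571, 314]) cube([846, 227, 157]);
translate([214, 798, 471]) cube([846, 227, 157]);
translate([214, 1025, 628]) cube([846, 227, 157]);
translate([214, 1252, 785]) cube([846, 227, 157]);
translate([214, 1479, 942]) cube([846, 227, 157]);
translate([214, 1706, 1099]) cube([846, 227, 157]);
translate([214, 1933, 1256]) cube([846, 227, 157]);


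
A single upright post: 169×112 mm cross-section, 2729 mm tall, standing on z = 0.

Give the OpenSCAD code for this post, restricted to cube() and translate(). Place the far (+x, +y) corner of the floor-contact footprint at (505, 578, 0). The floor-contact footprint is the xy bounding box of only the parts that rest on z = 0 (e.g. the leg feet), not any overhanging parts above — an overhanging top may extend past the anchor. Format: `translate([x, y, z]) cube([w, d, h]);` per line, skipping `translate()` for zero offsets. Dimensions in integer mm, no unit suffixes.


translate([336, 466, 0]) cube([169, 112, 2729]);


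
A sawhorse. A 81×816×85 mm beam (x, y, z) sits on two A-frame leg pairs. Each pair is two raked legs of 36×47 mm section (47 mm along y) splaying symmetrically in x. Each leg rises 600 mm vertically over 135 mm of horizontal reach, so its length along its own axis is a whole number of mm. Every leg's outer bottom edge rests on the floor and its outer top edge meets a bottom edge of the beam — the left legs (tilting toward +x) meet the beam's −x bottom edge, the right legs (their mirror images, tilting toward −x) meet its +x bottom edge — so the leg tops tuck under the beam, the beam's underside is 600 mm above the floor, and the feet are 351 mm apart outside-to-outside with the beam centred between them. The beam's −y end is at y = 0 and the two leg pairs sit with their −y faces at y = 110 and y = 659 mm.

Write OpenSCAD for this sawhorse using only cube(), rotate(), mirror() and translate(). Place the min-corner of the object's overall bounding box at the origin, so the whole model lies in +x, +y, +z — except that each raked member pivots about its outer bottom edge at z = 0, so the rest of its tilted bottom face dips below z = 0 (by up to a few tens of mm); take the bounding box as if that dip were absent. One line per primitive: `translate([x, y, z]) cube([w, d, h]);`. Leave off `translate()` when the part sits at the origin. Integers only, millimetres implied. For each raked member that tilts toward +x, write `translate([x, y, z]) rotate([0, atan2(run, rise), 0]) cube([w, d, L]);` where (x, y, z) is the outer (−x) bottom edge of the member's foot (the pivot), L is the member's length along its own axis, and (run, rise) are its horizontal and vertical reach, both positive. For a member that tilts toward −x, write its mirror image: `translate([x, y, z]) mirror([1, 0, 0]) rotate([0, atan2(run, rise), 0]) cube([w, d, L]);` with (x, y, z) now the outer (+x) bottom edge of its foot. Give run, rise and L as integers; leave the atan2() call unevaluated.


// leg length = √(135² + 600²) = 615
// right-leg outer foot x = 2·135 + 81 = 351
// beam min-corner = (135, 0, 600)
translate([135, 0, 600]) cube([81, 816, 85]);
translate([0, 110, 0]) rotate([0, atan2(135, 600), 0]) cube([36, 47, 615]);
translate([351, 110, 0]) mirror([1, 0, 0]) rotate([0, atan2(135, 600), 0]) cube([36, 47, 615]);
translate([0, 659, 0]) rotate([0, atan2(135, 600), 0]) cube([36, 47, 615]);
translate([351, 659, 0]) mirror([1, 0, 0]) rotate([0, atan2(135, 600), 0]) cube([36, 47, 615]);


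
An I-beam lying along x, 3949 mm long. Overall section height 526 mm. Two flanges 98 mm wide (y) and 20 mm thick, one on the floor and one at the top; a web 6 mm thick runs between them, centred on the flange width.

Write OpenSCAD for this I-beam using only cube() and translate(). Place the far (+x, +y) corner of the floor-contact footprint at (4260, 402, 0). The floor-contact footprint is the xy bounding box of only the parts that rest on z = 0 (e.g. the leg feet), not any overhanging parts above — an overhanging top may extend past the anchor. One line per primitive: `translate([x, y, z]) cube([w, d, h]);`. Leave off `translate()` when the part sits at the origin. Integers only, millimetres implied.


translate([311, 304, 0]) cube([3949, 98, 20]);
translate([311, 350, 20]) cube([3949, 6, 486]);
translate([311, 304, 506]) cube([3949, 98, 20]);


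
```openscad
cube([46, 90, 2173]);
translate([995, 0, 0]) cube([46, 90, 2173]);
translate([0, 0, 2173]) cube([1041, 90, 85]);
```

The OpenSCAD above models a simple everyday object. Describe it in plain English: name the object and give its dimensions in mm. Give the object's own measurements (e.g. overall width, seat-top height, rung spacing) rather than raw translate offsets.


A door frame. The clear opening is 949 mm wide and 2173 mm high. Two 46 mm wide jambs, 90 mm deep, stand either side of the opening from the floor to the top of the opening. A 85 mm thick head sits across the top of both jambs, spanning the full outside width of the frame.


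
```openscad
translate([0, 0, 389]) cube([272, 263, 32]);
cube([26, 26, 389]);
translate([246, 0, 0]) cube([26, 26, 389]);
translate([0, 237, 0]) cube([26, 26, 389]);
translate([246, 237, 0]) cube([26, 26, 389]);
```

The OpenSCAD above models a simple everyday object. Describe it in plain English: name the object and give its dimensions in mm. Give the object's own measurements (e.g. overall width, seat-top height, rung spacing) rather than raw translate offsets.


A simple wooden stool: a rectangular seat 272 mm (x) by 263 mm (y), 32 mm thick, top face at z = 421 mm, on four square legs, each 26×26 mm in cross-section. The legs rest on z = 0, each flush with a corner of the seat.


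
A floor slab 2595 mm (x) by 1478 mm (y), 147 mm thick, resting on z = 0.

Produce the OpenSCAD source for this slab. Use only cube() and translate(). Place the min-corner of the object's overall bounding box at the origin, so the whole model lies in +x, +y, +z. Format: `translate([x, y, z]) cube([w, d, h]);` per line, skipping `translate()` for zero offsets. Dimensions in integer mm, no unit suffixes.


cube([2595, 1478, 147]);


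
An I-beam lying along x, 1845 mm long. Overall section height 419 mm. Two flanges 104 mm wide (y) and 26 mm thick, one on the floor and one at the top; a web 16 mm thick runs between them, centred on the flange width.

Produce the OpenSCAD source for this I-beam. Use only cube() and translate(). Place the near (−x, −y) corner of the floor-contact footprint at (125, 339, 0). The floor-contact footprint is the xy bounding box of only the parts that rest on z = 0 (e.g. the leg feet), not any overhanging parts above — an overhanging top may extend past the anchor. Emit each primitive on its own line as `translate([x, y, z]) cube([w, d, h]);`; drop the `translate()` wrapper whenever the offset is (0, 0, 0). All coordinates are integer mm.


translate([125, 339, 0]) cube([1845, 104, 26]);
translate([125, 383, 26]) cube([1845, 16, 367]);
translate([125, 339, 393]) cube([1845, 104, 26]);


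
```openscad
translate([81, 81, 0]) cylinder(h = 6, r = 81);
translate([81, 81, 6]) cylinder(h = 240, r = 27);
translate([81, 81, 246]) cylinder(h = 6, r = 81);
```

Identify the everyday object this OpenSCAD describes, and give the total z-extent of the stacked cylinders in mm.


A spool. The overall height is 252 mm.

Three coaxial cylinders, large–small–large — a spool. Two 6 mm flanges and a 240 mm core give 6 + 240 + 6 = 252 mm.


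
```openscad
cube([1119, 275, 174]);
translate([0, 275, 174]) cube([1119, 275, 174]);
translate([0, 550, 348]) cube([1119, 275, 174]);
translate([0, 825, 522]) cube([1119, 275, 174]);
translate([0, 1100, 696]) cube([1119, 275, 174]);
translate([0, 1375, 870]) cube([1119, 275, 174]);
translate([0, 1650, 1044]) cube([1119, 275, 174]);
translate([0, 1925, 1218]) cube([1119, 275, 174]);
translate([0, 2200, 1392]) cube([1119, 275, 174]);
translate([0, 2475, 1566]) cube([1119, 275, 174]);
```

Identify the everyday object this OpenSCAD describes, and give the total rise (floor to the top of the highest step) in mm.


A staircase. The total rise is 1740 mm.

10 identical blocks, each offset up and back from the previous — a staircase. Each step is 174 mm tall and there are 10 of them, so the total rise is 10 × 174 = 1740 mm.


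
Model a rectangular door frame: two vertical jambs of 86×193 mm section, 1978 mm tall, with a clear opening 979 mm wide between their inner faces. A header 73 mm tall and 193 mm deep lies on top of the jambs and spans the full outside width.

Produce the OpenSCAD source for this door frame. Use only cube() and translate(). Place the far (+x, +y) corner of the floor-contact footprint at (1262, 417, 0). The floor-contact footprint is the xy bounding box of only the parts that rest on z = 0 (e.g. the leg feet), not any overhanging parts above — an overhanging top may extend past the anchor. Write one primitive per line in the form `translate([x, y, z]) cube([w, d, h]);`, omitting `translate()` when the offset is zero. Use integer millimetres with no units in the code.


translate([111, 224, 0]) cube([86, 193, 1978]);
translate([1176, 224, 0]) cube([86, 193, 1978]);
translate([111, 224, 1978]) cube([1151, 193, 73]);


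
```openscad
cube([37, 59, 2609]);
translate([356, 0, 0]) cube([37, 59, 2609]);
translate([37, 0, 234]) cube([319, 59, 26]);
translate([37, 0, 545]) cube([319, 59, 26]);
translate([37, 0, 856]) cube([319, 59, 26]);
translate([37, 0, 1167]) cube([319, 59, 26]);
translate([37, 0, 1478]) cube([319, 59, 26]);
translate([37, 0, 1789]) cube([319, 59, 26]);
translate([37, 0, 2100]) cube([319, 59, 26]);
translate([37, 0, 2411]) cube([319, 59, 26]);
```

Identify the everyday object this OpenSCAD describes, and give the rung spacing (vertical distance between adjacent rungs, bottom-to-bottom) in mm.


A ladder. The rung spacing is 311 mm.

Two tall 37×59 posts with 8 short bars between them — a ladder. Adjacent rungs sit at z = 234 and z = 545, so the spacing is 545 − 234 = 311 mm.


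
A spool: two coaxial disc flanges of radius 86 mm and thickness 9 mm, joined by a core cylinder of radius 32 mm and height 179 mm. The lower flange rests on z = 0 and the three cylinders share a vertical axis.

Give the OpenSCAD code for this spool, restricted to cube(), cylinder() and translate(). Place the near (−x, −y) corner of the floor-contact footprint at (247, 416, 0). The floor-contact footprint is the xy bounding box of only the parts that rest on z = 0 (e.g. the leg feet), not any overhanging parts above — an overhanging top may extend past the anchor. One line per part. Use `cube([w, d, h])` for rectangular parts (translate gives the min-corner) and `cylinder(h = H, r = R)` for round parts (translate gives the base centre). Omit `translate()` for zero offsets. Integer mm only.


translate([333, 502, 0]) cylinder(h = 9, r = 86);
translate([333, 502, 9]) cylinder(h = 179, r = 32);
translate([333, 502, 188]) cylinder(h = 9, r = 86);


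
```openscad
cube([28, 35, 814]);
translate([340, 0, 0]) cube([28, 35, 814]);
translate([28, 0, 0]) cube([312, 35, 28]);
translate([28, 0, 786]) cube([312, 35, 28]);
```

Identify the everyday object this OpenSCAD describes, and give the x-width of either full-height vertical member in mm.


A picture frame. The border width is 28 mm.

Four thin pieces enclosing a rectangular opening — a picture frame. The two full-height stiles are 814 mm tall; the top rail sits at z = 786 and is 28 mm tall, so the border above the opening is 814 − 786 = 28 mm, matching the stile x-width.


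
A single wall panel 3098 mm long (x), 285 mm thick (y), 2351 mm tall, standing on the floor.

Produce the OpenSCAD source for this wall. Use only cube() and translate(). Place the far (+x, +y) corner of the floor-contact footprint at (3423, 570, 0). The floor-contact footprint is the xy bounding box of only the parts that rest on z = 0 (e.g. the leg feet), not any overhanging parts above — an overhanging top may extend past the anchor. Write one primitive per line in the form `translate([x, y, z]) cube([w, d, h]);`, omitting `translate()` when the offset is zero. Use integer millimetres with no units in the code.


translate([325, 285, 0]) cube([3098, 285, 2351]);


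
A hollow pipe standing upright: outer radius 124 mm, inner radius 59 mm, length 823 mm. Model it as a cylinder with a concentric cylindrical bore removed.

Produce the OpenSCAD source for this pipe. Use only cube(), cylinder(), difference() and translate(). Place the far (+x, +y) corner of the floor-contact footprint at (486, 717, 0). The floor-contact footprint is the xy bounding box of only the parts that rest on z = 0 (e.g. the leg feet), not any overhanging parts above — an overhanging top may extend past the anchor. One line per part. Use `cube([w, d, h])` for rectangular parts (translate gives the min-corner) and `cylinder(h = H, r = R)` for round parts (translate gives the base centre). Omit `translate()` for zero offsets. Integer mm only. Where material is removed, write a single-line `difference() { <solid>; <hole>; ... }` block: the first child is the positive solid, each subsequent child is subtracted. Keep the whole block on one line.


difference() { translate([362, 593, 0]) cylinder(h = 823, r = 124); translate([362, 593, 0]) cylinder(h = 823, r = 59); }


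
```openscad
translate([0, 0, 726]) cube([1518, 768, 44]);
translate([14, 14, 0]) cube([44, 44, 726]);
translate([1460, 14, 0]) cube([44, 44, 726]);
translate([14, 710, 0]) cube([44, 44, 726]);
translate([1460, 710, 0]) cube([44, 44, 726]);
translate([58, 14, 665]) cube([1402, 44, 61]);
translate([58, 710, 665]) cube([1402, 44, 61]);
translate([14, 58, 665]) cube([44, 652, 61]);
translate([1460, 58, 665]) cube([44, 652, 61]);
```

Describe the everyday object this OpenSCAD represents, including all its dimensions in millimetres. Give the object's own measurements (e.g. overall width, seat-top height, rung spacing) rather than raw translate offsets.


A rectangular dining table. The top is 1518×768×44 mm with its upper surface at z = 770 mm. It stands on four 44×44 mm square legs, each inset 14 mm from the nearest pair of top edges, running from the floor to the underside of the top. Four apron rails, 44 mm thick and 61 mm tall, run between adjacent legs with their top edges flush with the underside of the top and their outer faces flush with the legs' outer faces.
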